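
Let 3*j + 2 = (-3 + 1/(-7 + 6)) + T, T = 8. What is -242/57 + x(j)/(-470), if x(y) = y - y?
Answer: -242/57 ≈ -4.2456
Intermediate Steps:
j = ⅔ (j = -⅔ + ((-3 + 1/(-7 + 6)) + 8)/3 = -⅔ + ((-3 + 1/(-1)) + 8)/3 = -⅔ + ((-3 - 1) + 8)/3 = -⅔ + (-4 + 8)/3 = -⅔ + (⅓)*4 = -⅔ + 4/3 = ⅔ ≈ 0.66667)
x(y) = 0
-242/57 + x(j)/(-470) = -242/57 + 0/(-470) = -242*1/57 + 0*(-1/470) = -242/57 + 0 = -242/57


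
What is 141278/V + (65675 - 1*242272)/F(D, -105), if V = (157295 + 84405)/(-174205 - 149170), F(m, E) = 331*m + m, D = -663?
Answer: -100561269812021/532020372 ≈ -1.8902e+5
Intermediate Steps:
F(m, E) = 332*m
V = -9668/12935 (V = 241700/(-323375) = 241700*(-1/323375) = -9668/12935 ≈ -0.74743)
141278/V + (65675 - 1*242272)/F(D, -105) = 141278/(-9668/12935) + (65675 - 1*242272)/((332*(-663))) = 141278*(-12935/9668) + (65675 - 242272)/(-220116) = -913715465/4834 - 176597*(-1/220116) = -913715465/4834 + 176597/220116 = -100561269812021/532020372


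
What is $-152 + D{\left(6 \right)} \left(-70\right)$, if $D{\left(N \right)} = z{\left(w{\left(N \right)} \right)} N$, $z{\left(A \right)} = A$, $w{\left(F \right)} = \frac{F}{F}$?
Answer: $-572$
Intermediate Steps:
$w{\left(F \right)} = 1$
$D{\left(N \right)} = N$ ($D{\left(N \right)} = 1 N = N$)
$-152 + D{\left(6 \right)} \left(-70\right) = -152 + 6 \left(-70\right) = -152 - 420 = -572$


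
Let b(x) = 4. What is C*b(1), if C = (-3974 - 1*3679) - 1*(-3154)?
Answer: -17996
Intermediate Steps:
C = -4499 (C = (-3974 - 3679) + 3154 = -7653 + 3154 = -4499)
C*b(1) = -4499*4 = -17996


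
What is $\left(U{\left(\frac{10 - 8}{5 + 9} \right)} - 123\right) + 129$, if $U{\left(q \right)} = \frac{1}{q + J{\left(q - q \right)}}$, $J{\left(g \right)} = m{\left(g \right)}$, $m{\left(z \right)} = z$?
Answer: $13$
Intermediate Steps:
$J{\left(g \right)} = g$
$U{\left(q \right)} = \frac{1}{q}$ ($U{\left(q \right)} = \frac{1}{q + \left(q - q\right)} = \frac{1}{q + 0} = \frac{1}{q}$)
$\left(U{\left(\frac{10 - 8}{5 + 9} \right)} - 123\right) + 129 = \left(\frac{1}{\left(10 - 8\right) \frac{1}{5 + 9}} - 123\right) + 129 = \left(\frac{1}{2 \cdot \frac{1}{14}} - 123\right) + 129 = \left(\frac{1}{\frac{1}{7}} - 123\right) + 129 = \left(7 - 123\right) + 129 = -116 + 129 = 13$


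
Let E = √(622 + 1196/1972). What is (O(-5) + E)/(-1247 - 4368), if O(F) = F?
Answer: 1/1123 - 3*√16813765/2768195 ≈ -0.0035534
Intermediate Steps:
E = 3*√16813765/493 (E = √(622 + 1196*(1/1972)) = √(622 + 299/493) = √(306945/493) = 3*√16813765/493 ≈ 24.952)
(O(-5) + E)/(-1247 - 4368) = (-5 + 3*√16813765/493)/(-1247 - 4368) = (-5 + 3*√16813765/493)/(-5615) = (-5 + 3*√16813765/493)*(-1/5615) = 1/1123 - 3*√16813765/2768195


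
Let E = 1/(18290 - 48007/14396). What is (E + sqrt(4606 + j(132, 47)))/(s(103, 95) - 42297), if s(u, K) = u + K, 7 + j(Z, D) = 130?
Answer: -236/181684675647 - sqrt(4729)/42099 ≈ -0.0016335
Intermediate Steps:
j(Z, D) = 123 (j(Z, D) = -7 + 130 = 123)
E = 236/4315653 (E = 1/(18290 - 48007*1/14396) = 1/(18290 - 787/236) = 1/(4315653/236) = 236/4315653 ≈ 5.4685e-5)
s(u, K) = K + u
(E + sqrt(4606 + j(132, 47)))/(s(103, 95) - 42297) = (236/4315653 + sqrt(4606 + 123))/((95 + 103) - 42297) = (236/4315653 + sqrt(4729))/(198 - 42297) = (236/4315653 + sqrt(4729))/(-42099) = (236/4315653 + sqrt(4729))*(-1/42099) = -236/181684675647 - sqrt(4729)/42099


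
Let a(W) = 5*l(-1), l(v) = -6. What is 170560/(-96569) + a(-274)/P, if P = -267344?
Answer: -2072513435/1173506488 ≈ -1.7661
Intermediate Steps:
a(W) = -30 (a(W) = 5*(-6) = -30)
170560/(-96569) + a(-274)/P = 170560/(-96569) - 30/(-267344) = 170560*(-1/96569) - 30*(-1/267344) = -170560/96569 + 15/133672 = -2072513435/1173506488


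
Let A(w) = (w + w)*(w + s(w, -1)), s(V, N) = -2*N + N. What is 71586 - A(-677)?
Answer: -843718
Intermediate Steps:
s(V, N) = -N
A(w) = 2*w*(1 + w) (A(w) = (w + w)*(w - 1*(-1)) = (2*w)*(w + 1) = (2*w)*(1 + w) = 2*w*(1 + w))
71586 - A(-677) = 71586 - 2*(-677)*(1 - 677) = 71586 - 2*(-677)*(-676) = 71586 - 1*915304 = 71586 - 915304 = -843718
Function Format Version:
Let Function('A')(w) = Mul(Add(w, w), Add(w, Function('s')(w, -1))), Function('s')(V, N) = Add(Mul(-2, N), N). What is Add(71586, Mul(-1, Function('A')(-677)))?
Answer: -843718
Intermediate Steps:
Function('s')(V, N) = Mul(-1, N)
Function('A')(w) = Mul(2, w, Add(1, w)) (Function('A')(w) = Mul(Add(w, w), Add(w, Mul(-1, -1))) = Mul(Mul(2, w), Add(w, 1)) = Mul(Mul(2, w), Add(1, w)) = Mul(2, w, Add(1, w)))
Add(71586, Mul(-1, Function('A')(-677))) = Add(71586, Mul(-1, Mul(2, -677, Add(1, -677)))) = Add(71586, Mul(-1, Mul(2, -677, -676))) = Add(71586, Mul(-1, 915304)) = Add(71586, -915304) = -843718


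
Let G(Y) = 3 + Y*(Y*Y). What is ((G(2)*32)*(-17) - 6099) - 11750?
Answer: -23833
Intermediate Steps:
G(Y) = 3 + Y³ (G(Y) = 3 + Y*Y² = 3 + Y³)
((G(2)*32)*(-17) - 6099) - 11750 = (((3 + 2³)*32)*(-17) - 6099) - 11750 = (((3 + 8)*32)*(-17) - 6099) - 11750 = ((11*32)*(-17) - 6099) - 11750 = (352*(-17) - 6099) - 11750 = (-5984 - 6099) - 11750 = -12083 - 11750 = -23833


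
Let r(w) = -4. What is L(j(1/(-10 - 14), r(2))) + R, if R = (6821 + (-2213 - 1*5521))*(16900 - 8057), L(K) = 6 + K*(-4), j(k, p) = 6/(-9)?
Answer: -24220951/3 ≈ -8.0736e+6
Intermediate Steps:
j(k, p) = -2/3 (j(k, p) = 6*(-1/9) = -2/3)
L(K) = 6 - 4*K
R = -8073659 (R = (6821 + (-2213 - 5521))*8843 = (6821 - 7734)*8843 = -913*8843 = -8073659)
L(j(1/(-10 - 14), r(2))) + R = (6 - 4*(-2/3)) - 8073659 = (6 + 8/3) - 8073659 = 26/3 - 8073659 = -24220951/3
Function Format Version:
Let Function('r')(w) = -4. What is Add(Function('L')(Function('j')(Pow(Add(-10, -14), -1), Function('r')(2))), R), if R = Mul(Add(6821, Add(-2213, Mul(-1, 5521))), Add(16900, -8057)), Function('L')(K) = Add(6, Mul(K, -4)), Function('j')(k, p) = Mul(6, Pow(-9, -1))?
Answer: Rational(-24220951, 3) ≈ -8.0736e+6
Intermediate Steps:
Function('j')(k, p) = Rational(-2, 3) (Function('j')(k, p) = Mul(6, Rational(-1, 9)) = Rational(-2, 3))
Function('L')(K) = Add(6, Mul(-4, K))
R = -8073659 (R = Mul(Add(6821, Add(-2213, -5521)), 8843) = Mul(Add(6821, -7734), 8843) = Mul(-913, 8843) = -8073659)
Add(Function('L')(Function('j')(Pow(Add(-10, -14), -1), Function('r')(2))), R) = Add(Add(6, Mul(-4, Rational(-2, 3))), -8073659) = Add(Add(6, Rational(8, 3)), -8073659) = Add(Rational(26, 3), -8073659) = Rational(-24220951, 3)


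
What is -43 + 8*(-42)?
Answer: -379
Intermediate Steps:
-43 + 8*(-42) = -43 - 336 = -379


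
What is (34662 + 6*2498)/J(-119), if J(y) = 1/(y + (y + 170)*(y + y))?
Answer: -608560050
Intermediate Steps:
J(y) = 1/(y + 2*y*(170 + y)) (J(y) = 1/(y + (170 + y)*(2*y)) = 1/(y + 2*y*(170 + y)))
(34662 + 6*2498)/J(-119) = (34662 + 6*2498)/((1/((-119)*(341 + 2*(-119))))) = (34662 + 14988)/((-1/(119*(341 - 238)))) = 49650/((-1/119/103)) = 49650/((-1/119*1/103)) = 49650/(-1/12257) = 49650*(-12257) = -608560050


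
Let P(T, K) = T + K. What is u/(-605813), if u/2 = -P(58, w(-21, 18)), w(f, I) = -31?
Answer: 54/605813 ≈ 8.9136e-5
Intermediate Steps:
P(T, K) = K + T
u = -54 (u = 2*(-(-31 + 58)) = 2*(-1*27) = 2*(-27) = -54)
u/(-605813) = -54/(-605813) = -54*(-1/605813) = 54/605813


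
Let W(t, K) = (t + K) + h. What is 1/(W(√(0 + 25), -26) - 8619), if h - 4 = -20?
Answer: -1/8656 ≈ -0.00011553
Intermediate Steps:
h = -16 (h = 4 - 20 = -16)
W(t, K) = -16 + K + t (W(t, K) = (t + K) - 16 = (K + t) - 16 = -16 + K + t)
1/(W(√(0 + 25), -26) - 8619) = 1/((-16 - 26 + √(0 + 25)) - 8619) = 1/((-16 - 26 + √25) - 8619) = 1/((-16 - 26 + 5) - 8619) = 1/(-37 - 8619) = 1/(-8656) = -1/8656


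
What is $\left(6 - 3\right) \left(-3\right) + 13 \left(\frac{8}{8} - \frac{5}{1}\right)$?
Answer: $-61$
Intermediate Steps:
$\left(6 - 3\right) \left(-3\right) + 13 \left(\frac{8}{8} - \frac{5}{1}\right) = 3 \left(-3\right) + 13 \left(8 \cdot \frac{1}{8} - 5\right) = -9 + 13 \left(1 - 5\right) = -9 + 13 \left(-4\right) = -9 - 52 = -61$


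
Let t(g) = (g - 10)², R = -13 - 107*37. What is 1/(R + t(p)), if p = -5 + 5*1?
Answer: -1/3872 ≈ -0.00025826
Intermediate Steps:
p = 0 (p = -5 + 5 = 0)
R = -3972 (R = -13 - 3959 = -3972)
t(g) = (-10 + g)²
1/(R + t(p)) = 1/(-3972 + (-10 + 0)²) = 1/(-3972 + (-10)²) = 1/(-3972 + 100) = 1/(-3872) = -1/3872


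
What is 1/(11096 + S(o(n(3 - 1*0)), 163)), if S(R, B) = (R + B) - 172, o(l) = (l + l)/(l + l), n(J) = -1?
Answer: 1/11088 ≈ 9.0188e-5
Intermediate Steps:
o(l) = 1 (o(l) = (2*l)/((2*l)) = (2*l)*(1/(2*l)) = 1)
S(R, B) = -172 + B + R (S(R, B) = (B + R) - 172 = -172 + B + R)
1/(11096 + S(o(n(3 - 1*0)), 163)) = 1/(11096 + (-172 + 163 + 1)) = 1/(11096 - 8) = 1/11088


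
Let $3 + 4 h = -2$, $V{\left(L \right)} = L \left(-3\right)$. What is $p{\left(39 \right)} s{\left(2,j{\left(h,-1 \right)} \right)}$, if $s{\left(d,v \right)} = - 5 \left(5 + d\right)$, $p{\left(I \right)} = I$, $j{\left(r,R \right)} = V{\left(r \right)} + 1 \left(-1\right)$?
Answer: $-1365$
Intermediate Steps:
$V{\left(L \right)} = - 3 L$
$h = - \frac{5}{4}$ ($h = - \frac{3}{4} + \frac{1}{4} \left(-2\right) = - \frac{3}{4} - \frac{1}{2} = - \frac{5}{4} \approx -1.25$)
$j{\left(r,R \right)} = -1 - 3 r$ ($j{\left(r,R \right)} = - 3 r + 1 \left(-1\right) = - 3 r - 1 = -1 - 3 r$)
$s{\left(d,v \right)} = -25 - 5 d$
$p{\left(39 \right)} s{\left(2,j{\left(h,-1 \right)} \right)} = 39 \left(-25 - 10\right) = 39 \left(-35\right) = -1365$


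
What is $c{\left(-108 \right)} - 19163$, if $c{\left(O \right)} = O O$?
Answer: $-7499$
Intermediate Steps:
$c{\left(O \right)} = O^{2}$
$c{\left(-108 \right)} - 19163 = \left(-108\right)^{2} - 19163 = 11664 - 19163 = -7499$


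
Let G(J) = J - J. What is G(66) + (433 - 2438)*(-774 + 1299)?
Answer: -1052625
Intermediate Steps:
G(J) = 0
G(66) + (433 - 2438)*(-774 + 1299) = 0 + (433 - 2438)*(-774 + 1299) = 0 - 2005*525 = 0 - 1052625 = -1052625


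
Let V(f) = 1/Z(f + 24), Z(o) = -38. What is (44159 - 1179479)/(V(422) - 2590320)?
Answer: 43142160/98432161 ≈ 0.43829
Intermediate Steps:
V(f) = -1/38 (V(f) = 1/(-38) = -1/38)
(44159 - 1179479)/(V(422) - 2590320) = (44159 - 1179479)/(-1/38 - 2590320) = -1135320/(-98432161/38) = -1135320*(-38/98432161) = 43142160/98432161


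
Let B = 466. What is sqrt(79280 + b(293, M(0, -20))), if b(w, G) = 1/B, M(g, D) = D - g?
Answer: 7*sqrt(351349554)/466 ≈ 281.57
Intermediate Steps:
b(w, G) = 1/466
sqrt(79280 + b(293, M(0, -20))) = sqrt(79280 + 1/466) = sqrt(36944481/466) = 7*sqrt(351349554)/466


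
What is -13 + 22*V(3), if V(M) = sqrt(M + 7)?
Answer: -13 + 22*sqrt(10) ≈ 56.570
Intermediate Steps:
V(M) = sqrt(7 + M)
-13 + 22*V(3) = -13 + 22*sqrt(7 + 3) = -13 + 22*sqrt(10)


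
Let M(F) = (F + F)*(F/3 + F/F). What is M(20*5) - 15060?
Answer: -24580/3 ≈ -8193.3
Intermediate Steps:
M(F) = 2*F*(1 + F/3) (M(F) = (2*F)*(F*(1/3) + 1) = (2*F)*(F/3 + 1) = (2*F)*(1 + F/3) = 2*F*(1 + F/3))
M(20*5) - 15060 = 2*(20*5)*(3 + 20*5)/3 - 15060 = (2/3)*100*(3 + 100) - 15060 = (2/3)*100*103 - 15060 = 20600/3 - 15060 = -24580/3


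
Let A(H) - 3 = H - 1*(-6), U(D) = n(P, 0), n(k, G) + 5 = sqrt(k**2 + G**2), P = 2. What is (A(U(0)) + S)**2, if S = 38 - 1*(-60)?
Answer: 10816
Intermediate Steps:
n(k, G) = -5 + sqrt(G**2 + k**2) (n(k, G) = -5 + sqrt(k**2 + G**2) = -5 + sqrt(G**2 + k**2))
U(D) = -3 (U(D) = -5 + sqrt(0**2 + 2**2) = -5 + sqrt(0 + 4) = -5 + sqrt(4) = -5 + 2 = -3)
S = 98 (S = 38 + 60 = 98)
A(H) = 9 + H (A(H) = 3 + (H - 1*(-6)) = 3 + (H + 6) = 3 + (6 + H) = 9 + H)
(A(U(0)) + S)**2 = ((9 - 3) + 98)**2 = (6 + 98)**2 = 104**2 = 10816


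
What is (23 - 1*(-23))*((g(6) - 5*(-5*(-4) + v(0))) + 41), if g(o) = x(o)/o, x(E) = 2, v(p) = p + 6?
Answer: -12236/3 ≈ -4078.7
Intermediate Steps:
v(p) = 6 + p
g(o) = 2/o
(23 - 1*(-23))*((g(6) - 5*(-5*(-4) + v(0))) + 41) = (23 - 1*(-23))*((2/6 - 5*(-5*(-4) + (6 + 0))) + 41) = (23 + 23)*((2*(⅙) - 5*(20 + 6)) + 41) = 46*((⅓ - 5*26) + 41) = 46*((⅓ - 130) + 41) = 46*(-389/3 + 41) = 46*(-266/3) = -12236/3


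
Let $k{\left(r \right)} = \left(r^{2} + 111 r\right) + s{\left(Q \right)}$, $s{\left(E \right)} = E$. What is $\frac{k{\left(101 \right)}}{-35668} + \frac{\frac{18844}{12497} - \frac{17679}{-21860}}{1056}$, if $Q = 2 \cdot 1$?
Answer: $- \frac{1538749137858469}{2572400659635840} \approx -0.59818$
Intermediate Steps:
$Q = 2$
$k{\left(r \right)} = 2 + r^{2} + 111 r$ ($k{\left(r \right)} = \left(r^{2} + 111 r\right) + 2 = 2 + r^{2} + 111 r$)
$\frac{k{\left(101 \right)}}{-35668} + \frac{\frac{18844}{12497} - \frac{17679}{-21860}}{1056} = \frac{2 + 101^{2} + 111 \cdot 101}{-35668} + \frac{\frac{18844}{12497} - \frac{17679}{-21860}}{1056} = \left(2 + 10201 + 11211\right) \left(- \frac{1}{35668}\right) + \left(18844 \cdot \frac{1}{12497} - - \frac{17679}{21860}\right) \frac{1}{1056} = 21414 \left(- \frac{1}{35668}\right) + \left(\frac{18844}{12497} + \frac{17679}{21860}\right) \frac{1}{1056} = - \frac{10707}{17834} + \frac{632864303}{273184420} \cdot \frac{1}{1056} = - \frac{10707}{17834} + \frac{632864303}{288482747520} = - \frac{1538749137858469}{2572400659635840}$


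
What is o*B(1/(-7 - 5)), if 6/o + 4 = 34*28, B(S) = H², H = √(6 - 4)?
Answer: 1/79 ≈ 0.012658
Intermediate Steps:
H = √2 ≈ 1.4142
B(S) = 2 (B(S) = (√2)² = 2)
o = 1/158 (o = 6/(-4 + 34*28) = 6/(-4 + 952) = 6/948 = 6*(1/948) = 1/158 ≈ 0.0063291)
o*B(1/(-7 - 5)) = (1/158)*2 = 1/79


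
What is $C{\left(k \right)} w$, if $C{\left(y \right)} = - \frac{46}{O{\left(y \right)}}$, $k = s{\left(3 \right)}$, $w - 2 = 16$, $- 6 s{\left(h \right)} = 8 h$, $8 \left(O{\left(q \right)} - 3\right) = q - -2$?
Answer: $- \frac{3312}{11} \approx -301.09$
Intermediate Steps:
$O{\left(q \right)} = \frac{13}{4} + \frac{q}{8}$ ($O{\left(q \right)} = 3 + \frac{q - -2}{8} = 3 + \frac{q + 2}{8} = 3 + \frac{2 + q}{8} = 3 + \left(\frac{1}{4} + \frac{q}{8}\right) = \frac{13}{4} + \frac{q}{8}$)
$s{\left(h \right)} = - \frac{4 h}{3}$ ($s{\left(h \right)} = - \frac{8 h}{6} = - \frac{4 h}{3}$)
$w = 18$ ($w = 2 + 16 = 18$)
$k = -4$ ($k = \left(- \frac{4}{3}\right) 3 = -4$)
$C{\left(y \right)} = - \frac{46}{\frac{13}{4} + \frac{y}{8}}$
$C{\left(k \right)} w = - \frac{368}{26 - 4} \cdot 18 = - \frac{368}{22} \cdot 18 = \left(-368\right) \frac{1}{22} \cdot 18 = \left(- \frac{184}{11}\right) 18 = - \frac{3312}{11}$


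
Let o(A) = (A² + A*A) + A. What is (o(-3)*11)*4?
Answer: 660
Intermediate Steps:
o(A) = A + 2*A² (o(A) = (A² + A²) + A = 2*A² + A = A + 2*A²)
(o(-3)*11)*4 = (-3*(1 + 2*(-3))*11)*4 = (-3*(1 - 6)*11)*4 = (-3*(-5)*11)*4 = (15*11)*4 = 165*4 = 660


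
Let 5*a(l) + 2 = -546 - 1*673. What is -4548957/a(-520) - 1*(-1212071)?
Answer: 500894492/407 ≈ 1.2307e+6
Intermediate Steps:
a(l) = -1221/5 (a(l) = -⅖ + (-546 - 1*673)/5 = -⅖ + (-546 - 673)/5 = -⅖ + (⅕)*(-1219) = -⅖ - 1219/5 = -1221/5)
-4548957/a(-520) - 1*(-1212071) = -4548957/(-1221/5) - 1*(-1212071) = -4548957*(-5/1221) + 1212071 = 7581595/407 + 1212071 = 500894492/407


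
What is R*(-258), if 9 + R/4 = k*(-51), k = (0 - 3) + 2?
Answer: -43344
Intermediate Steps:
k = -1 (k = -3 + 2 = -1)
R = 168 (R = -36 + 4*(-1*(-51)) = -36 + 4*51 = -36 + 204 = 168)
R*(-258) = 168*(-258) = -43344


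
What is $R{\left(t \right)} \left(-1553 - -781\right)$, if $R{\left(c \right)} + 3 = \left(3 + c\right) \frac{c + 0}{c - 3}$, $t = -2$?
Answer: $\frac{10036}{5} \approx 2007.2$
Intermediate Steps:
$R{\left(c \right)} = -3 + \frac{c \left(3 + c\right)}{-3 + c}$ ($R{\left(c \right)} = -3 + \left(3 + c\right) \frac{c + 0}{c - 3} = -3 + \left(3 + c\right) \frac{c}{-3 + c} = -3 + \frac{c \left(3 + c\right)}{-3 + c}$)
$R{\left(t \right)} \left(-1553 - -781\right) = \frac{9 + \left(-2\right)^{2}}{-3 - 2} \left(-1553 - -781\right) = \frac{9 + 4}{-5} \left(-1553 + 781\right) = \left(- \frac{1}{5}\right) 13 \left(-772\right) = \left(- \frac{13}{5}\right) \left(-772\right) = \frac{10036}{5}$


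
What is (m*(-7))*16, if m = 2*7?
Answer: -1568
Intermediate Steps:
m = 14
(m*(-7))*16 = (14*(-7))*16 = -98*16 = -1568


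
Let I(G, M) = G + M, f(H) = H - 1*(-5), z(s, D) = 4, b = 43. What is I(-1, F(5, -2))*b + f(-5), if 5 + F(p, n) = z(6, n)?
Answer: -86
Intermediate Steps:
f(H) = 5 + H (f(H) = H + 5 = 5 + H)
F(p, n) = -1 (F(p, n) = -5 + 4 = -1)
I(-1, F(5, -2))*b + f(-5) = (-1 - 1)*43 + (5 - 5) = -2*43 + 0 = -86 + 0 = -86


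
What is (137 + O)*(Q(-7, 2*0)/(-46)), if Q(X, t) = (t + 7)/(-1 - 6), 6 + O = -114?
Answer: 17/46 ≈ 0.36957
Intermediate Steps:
O = -120 (O = -6 - 114 = -120)
Q(X, t) = -1 - t/7 (Q(X, t) = (7 + t)/(-7) = (7 + t)*(-1/7) = -1 - t/7)
(137 + O)*(Q(-7, 2*0)/(-46)) = (137 - 120)*((-1 - 2*0/7)/(-46)) = 17*((-1 - 1/7*0)*(-1/46)) = 17*((-1 + 0)*(-1/46)) = 17*(-1*(-1/46)) = 17*(1/46) = 17/46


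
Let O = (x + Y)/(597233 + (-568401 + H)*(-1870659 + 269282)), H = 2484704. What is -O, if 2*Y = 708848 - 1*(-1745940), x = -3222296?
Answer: -997451/1534361475999 ≈ -6.5008e-7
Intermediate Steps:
Y = 1227394 (Y = (708848 - 1*(-1745940))/2 = (708848 + 1745940)/2 = (½)*2454788 = 1227394)
O = 997451/1534361475999 (O = (-3222296 + 1227394)/(597233 + (-568401 + 2484704)*(-1870659 + 269282)) = -1994902/(597233 + 1916303*(-1601377)) = -1994902/(597233 - 3068723549231) = -1994902/(-3068722951998) = -1994902*(-1/3068722951998) = 997451/1534361475999 ≈ 6.5008e-7)
-O = -1*997451/1534361475999 = -997451/1534361475999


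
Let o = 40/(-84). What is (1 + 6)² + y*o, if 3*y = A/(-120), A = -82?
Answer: 18481/378 ≈ 48.892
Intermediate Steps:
y = 41/180 (y = (-82/(-120))/3 = (-82*(-1/120))/3 = (⅓)*(41/60) = 41/180 ≈ 0.22778)
o = -10/21 (o = 40*(-1/84) = -10/21 ≈ -0.47619)
(1 + 6)² + y*o = (1 + 6)² + (41/180)*(-10/21) = 7² - 41/378 = 49 - 41/378 = 18481/378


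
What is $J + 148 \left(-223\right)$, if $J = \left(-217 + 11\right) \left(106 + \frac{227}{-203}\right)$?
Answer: $- \frac{11085758}{203} \approx -54610.0$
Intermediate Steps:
$J = - \frac{4385946}{203}$ ($J = - 206 \left(106 + 227 \left(- \frac{1}{203}\right)\right) = - 206 \left(106 - \frac{227}{203}\right) = \left(-206\right) \frac{21291}{203} = - \frac{4385946}{203} \approx -21606.0$)
$J + 148 \left(-223\right) = - \frac{4385946}{203} + 148 \left(-223\right) = - \frac{4385946}{203} - 33004 = - \frac{11085758}{203}$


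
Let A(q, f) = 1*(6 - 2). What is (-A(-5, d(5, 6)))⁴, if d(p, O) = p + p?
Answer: 256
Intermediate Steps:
d(p, O) = 2*p
A(q, f) = 4 (A(q, f) = 1*4 = 4)
(-A(-5, d(5, 6)))⁴ = (-1*4)⁴ = (-4)⁴ = 256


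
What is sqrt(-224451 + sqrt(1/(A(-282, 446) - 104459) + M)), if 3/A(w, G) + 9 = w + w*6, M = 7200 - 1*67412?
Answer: sqrt(-2675199735421821900 + 39702255*I*sqrt(5426527902872466))/3452370 ≈ 0.25897 + 473.76*I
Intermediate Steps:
M = -60212 (M = 7200 - 67412 = -60212)
A(w, G) = 3/(-9 + 7*w) (A(w, G) = 3/(-9 + (w + w*6)) = 3/(-9 + (w + 6*w)) = 3/(-9 + 7*w))
sqrt(-224451 + sqrt(1/(A(-282, 446) - 104459) + M)) = sqrt(-224451 + sqrt(1/(3/(-9 + 7*(-282)) - 104459) - 60212)) = sqrt(-224451 + sqrt(1/(3/(-9 - 1974) - 104459) - 60212)) = sqrt(-224451 + sqrt(1/(3/(-1983) - 104459) - 60212)) = sqrt(-224451 + sqrt(1/(3*(-1/1983) - 104459) - 60212)) = sqrt(-224451 + sqrt(1/(-1/661 - 104459) - 60212)) = sqrt(-224451 + sqrt(1/(-69047400/661) - 60212)) = sqrt(-224451 + sqrt(-661/69047400 - 60212)) = sqrt(-224451 + sqrt(-4157482049461/69047400)) = sqrt(-224451 + 23*I*sqrt(5426527902872466)/6904740)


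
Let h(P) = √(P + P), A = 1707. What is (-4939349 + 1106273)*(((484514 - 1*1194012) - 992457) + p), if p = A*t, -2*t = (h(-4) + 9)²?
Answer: 6762544580298 + 117775093176*I*√2 ≈ 6.7625e+12 + 1.6656e+11*I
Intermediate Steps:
h(P) = √2*√P (h(P) = √(2*P) = √2*√P)
t = -(9 + 2*I*√2)²/2 (t = -(√2*√(-4) + 9)²/2 = -(√2*(2*I) + 9)²/2 = -(2*I*√2 + 9)²/2 = -(9 + 2*I*√2)²/2 ≈ -36.5 - 25.456*I)
p = -124611/2 - 30726*I*√2 (p = 1707*(-73/2 - 18*I*√2) = -124611/2 - 30726*I*√2 ≈ -62306.0 - 43453.0*I)
(-4939349 + 1106273)*(((484514 - 1*1194012) - 992457) + p) = (-4939349 + 1106273)*(((484514 - 1*1194012) - 992457) + (-124611/2 - 30726*I*√2)) = -3833076*(((484514 - 1194012) - 992457) + (-124611/2 - 30726*I*√2)) = -3833076*((-709498 - 992457) + (-124611/2 - 30726*I*√2)) = -3833076*(-1701955 + (-124611/2 - 30726*I*√2)) = -3833076*(-3528521/2 - 30726*I*√2) = 6762544580298 + 117775093176*I*√2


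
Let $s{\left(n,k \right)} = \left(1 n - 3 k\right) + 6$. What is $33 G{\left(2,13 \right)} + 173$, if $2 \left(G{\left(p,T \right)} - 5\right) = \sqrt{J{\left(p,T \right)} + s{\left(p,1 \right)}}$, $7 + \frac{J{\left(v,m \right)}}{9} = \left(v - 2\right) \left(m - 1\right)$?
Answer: $338 + \frac{33 i \sqrt{58}}{2} \approx 338.0 + 125.66 i$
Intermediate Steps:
$J{\left(v,m \right)} = -63 + 9 \left(-1 + m\right) \left(-2 + v\right)$ ($J{\left(v,m \right)} = -63 + 9 \left(v - 2\right) \left(m - 1\right) = -63 + 9 \left(-2 + v\right) \left(-1 + m\right) = -63 + 9 \left(-1 + m\right) \left(-2 + v\right)$)
$s{\left(n,k \right)} = 6 + n - 3 k$ ($s{\left(n,k \right)} = \left(n - 3 k\right) + 6 = 6 + n - 3 k$)
$G{\left(p,T \right)} = 5 + \frac{\sqrt{-42 - 18 T - 8 p + 9 T p}}{2}$ ($G{\left(p,T \right)} = 5 + \frac{\sqrt{\left(-45 - 18 T - 9 p + 9 T p\right) + \left(6 + p - 3\right)}}{2} = 5 + \frac{\sqrt{\left(-45 - 18 T - 9 p + 9 T p\right) + \left(3 + p\right)}}{2} = 5 + \frac{\sqrt{-42 - 18 T - 8 p + 9 T p}}{2}$)
$33 G{\left(2,13 \right)} + 173 = 33 \left(5 + \frac{\sqrt{-42 - 234 - 16 + 9 \cdot 13 \cdot 2}}{2}\right) + 173 = 33 \left(5 + \frac{\sqrt{-42 - 234 - 16 + 234}}{2}\right) + 173 = 33 \left(5 + \frac{\sqrt{-58}}{2}\right) + 173 = 33 \left(5 + \frac{i \sqrt{58}}{2}\right) + 173 = \left(165 + \frac{33 i \sqrt{58}}{2}\right) + 173 = 338 + \frac{33 i \sqrt{58}}{2}$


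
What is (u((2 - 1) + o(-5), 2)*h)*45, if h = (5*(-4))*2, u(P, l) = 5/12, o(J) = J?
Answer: -750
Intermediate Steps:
u(P, l) = 5/12 (u(P, l) = 5*(1/12) = 5/12)
h = -40 (h = -20*2 = -40)
(u((2 - 1) + o(-5), 2)*h)*45 = ((5/12)*(-40))*45 = -50/3*45 = -750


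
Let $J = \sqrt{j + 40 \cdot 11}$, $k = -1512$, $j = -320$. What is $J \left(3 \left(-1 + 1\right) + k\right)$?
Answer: $- 3024 \sqrt{30} \approx -16563.0$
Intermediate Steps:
$J = 2 \sqrt{30}$ ($J = \sqrt{-320 + 40 \cdot 11} = \sqrt{-320 + 440} = \sqrt{120} = 2 \sqrt{30} \approx 10.954$)
$J \left(3 \left(-1 + 1\right) + k\right) = 2 \sqrt{30} \left(3 \left(-1 + 1\right) - 1512\right) = 2 \sqrt{30} \left(3 \cdot 0 - 1512\right) = 2 \sqrt{30} \left(0 - 1512\right) = 2 \sqrt{30} \left(-1512\right) = - 3024 \sqrt{30}$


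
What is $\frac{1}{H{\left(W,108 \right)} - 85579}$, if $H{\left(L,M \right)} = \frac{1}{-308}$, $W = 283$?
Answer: $- \frac{308}{26358333} \approx -1.1685 \cdot 10^{-5}$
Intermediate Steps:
$H{\left(L,M \right)} = - \frac{1}{308}$
$\frac{1}{H{\left(W,108 \right)} - 85579} = \frac{1}{- \frac{1}{308} - 85579} = \frac{1}{- \frac{26358333}{308}} = - \frac{308}{26358333}$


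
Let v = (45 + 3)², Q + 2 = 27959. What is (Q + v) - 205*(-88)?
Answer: 48301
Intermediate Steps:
Q = 27957 (Q = -2 + 27959 = 27957)
v = 2304 (v = 48² = 2304)
(Q + v) - 205*(-88) = (27957 + 2304) - 205*(-88) = 30261 + 18040 = 48301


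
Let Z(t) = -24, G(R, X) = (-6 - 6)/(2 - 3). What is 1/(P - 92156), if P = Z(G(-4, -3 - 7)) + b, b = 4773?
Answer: -1/87407 ≈ -1.1441e-5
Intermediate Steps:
G(R, X) = 12 (G(R, X) = -12/(-1) = -12*(-1) = 12)
P = 4749 (P = -24 + 4773 = 4749)
1/(P - 92156) = 1/(4749 - 92156) = 1/(-87407) = -1/87407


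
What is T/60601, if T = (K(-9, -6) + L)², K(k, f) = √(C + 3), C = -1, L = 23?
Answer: (23 + √2)²/60601 ≈ 0.0098357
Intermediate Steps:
K(k, f) = √2 (K(k, f) = √(-1 + 3) = √2)
T = (23 + √2)² (T = (√2 + 23)² = (23 + √2)² ≈ 596.05)
T/60601 = (23 + √2)²/60601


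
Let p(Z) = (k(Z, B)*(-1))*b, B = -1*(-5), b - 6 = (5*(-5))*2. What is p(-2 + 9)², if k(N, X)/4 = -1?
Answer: 30976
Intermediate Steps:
b = -44 (b = 6 + (5*(-5))*2 = 6 - 25*2 = 6 - 50 = -44)
B = 5
k(N, X) = -4 (k(N, X) = 4*(-1) = -4)
p(Z) = -176 (p(Z) = -4*(-1)*(-44) = 4*(-44) = -176)
p(-2 + 9)² = (-176)² = 30976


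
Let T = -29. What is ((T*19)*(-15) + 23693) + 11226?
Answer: 43184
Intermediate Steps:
((T*19)*(-15) + 23693) + 11226 = (-29*19*(-15) + 23693) + 11226 = (-551*(-15) + 23693) + 11226 = (8265 + 23693) + 11226 = 31958 + 11226 = 43184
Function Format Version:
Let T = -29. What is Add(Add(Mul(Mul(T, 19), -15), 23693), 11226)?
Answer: 43184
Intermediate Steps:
Add(Add(Mul(Mul(T, 19), -15), 23693), 11226) = Add(Add(Mul(Mul(-29, 19), -15), 23693), 11226) = Add(Add(Mul(-551, -15), 23693), 11226) = Add(Add(8265, 23693), 11226) = Add(31958, 11226) = 43184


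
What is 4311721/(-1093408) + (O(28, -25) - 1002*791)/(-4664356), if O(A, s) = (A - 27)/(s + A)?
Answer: -14433589936267/3825033123936 ≈ -3.7735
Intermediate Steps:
O(A, s) = (-27 + A)/(A + s)
4311721/(-1093408) + (O(28, -25) - 1002*791)/(-4664356) = 4311721/(-1093408) + ((-27 + 28)/(28 - 25) - 1002*791)/(-4664356) = 4311721*(-1/1093408) + (1/3 - 792582)*(-1/4664356) = -4311721/1093408 + ((⅓)*1 - 792582)*(-1/4664356) = -4311721/1093408 + (⅓ - 792582)*(-1/4664356) = -4311721/1093408 - 2377745/3*(-1/4664356) = -4311721/1093408 + 2377745/13993068 = -14433589936267/3825033123936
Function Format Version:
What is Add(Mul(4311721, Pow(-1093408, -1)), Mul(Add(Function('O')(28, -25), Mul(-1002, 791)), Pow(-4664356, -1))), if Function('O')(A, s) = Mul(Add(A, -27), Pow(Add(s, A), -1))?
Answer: Rational(-14433589936267, 3825033123936) ≈ -3.7735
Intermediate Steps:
Function('O')(A, s) = Mul(Pow(Add(A, s), -1), Add(-27, A)) (Function('O')(A, s) = Mul(Add(-27, A), Pow(Add(A, s), -1)) = Mul(Pow(Add(A, s), -1), Add(-27, A)))
Add(Mul(4311721, Pow(-1093408, -1)), Mul(Add(Function('O')(28, -25), Mul(-1002, 791)), Pow(-4664356, -1))) = Add(Mul(4311721, Pow(-1093408, -1)), Mul(Add(Mul(Pow(Add(28, -25), -1), Add(-27, 28)), Mul(-1002, 791)), Pow(-4664356, -1))) = Add(Mul(4311721, Rational(-1, 1093408)), Mul(Add(Mul(Pow(3, -1), 1), -792582), Rational(-1, 4664356))) = Add(Rational(-4311721, 1093408), Mul(Add(Mul(Rational(1, 3), 1), -792582), Rational(-1, 4664356))) = Add(Rational(-4311721, 1093408), Mul(Add(Rational(1, 3), -792582), Rational(-1, 4664356))) = Add(Rational(-4311721, 1093408), Mul(Rational(-2377745, 3), Rational(-1, 4664356))) = Add(Rational(-4311721, 1093408), Rational(2377745, 13993068)) = Rational(-14433589936267, 3825033123936)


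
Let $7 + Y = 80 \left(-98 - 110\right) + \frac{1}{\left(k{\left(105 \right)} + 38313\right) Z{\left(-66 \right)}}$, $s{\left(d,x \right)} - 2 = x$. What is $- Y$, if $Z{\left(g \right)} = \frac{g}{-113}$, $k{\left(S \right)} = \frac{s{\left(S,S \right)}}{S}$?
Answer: $\frac{1473349123493}{88505384} \approx 16647.0$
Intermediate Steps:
$s{\left(d,x \right)} = 2 + x$
$k{\left(S \right)} = \frac{2 + S}{S}$
$Z{\left(g \right)} = - \frac{g}{113}$ ($Z{\left(g \right)} = g \left(- \frac{1}{113}\right) = - \frac{g}{113}$)
$Y = - \frac{1473349123493}{88505384}$ ($Y = -7 + \left(80 \left(-98 - 110\right) + \frac{1}{\left(\frac{2 + 105}{105} + 38313\right) \left(\left(- \frac{1}{113}\right) \left(-66\right)\right)}\right) = -7 + \left(80 \left(-208\right) + \frac{1}{\left(\frac{1}{105} \cdot 107 + 38313\right) \frac{66}{113}}\right) = -7 - \left(16640 - \frac{1}{\frac{107}{105} + 38313} \cdot \frac{113}{66}\right) = -7 - \left(16640 - \frac{1}{\frac{4022972}{105}} \cdot \frac{113}{66}\right) = -7 + \left(-16640 + \frac{105}{4022972} \cdot \frac{113}{66}\right) = -7 + \left(-16640 + \frac{3955}{88505384}\right) = -7 - \frac{1472729585805}{88505384} = - \frac{1473349123493}{88505384} \approx -16647.0$)
$- Y = \left(-1\right) \left(- \frac{1473349123493}{88505384}\right) = \frac{1473349123493}{88505384}$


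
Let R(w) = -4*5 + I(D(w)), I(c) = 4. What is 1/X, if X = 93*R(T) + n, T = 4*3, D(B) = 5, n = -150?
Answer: -1/1638 ≈ -0.00061050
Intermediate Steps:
T = 12
R(w) = -16 (R(w) = -4*5 + 4 = -20 + 4 = -16)
X = -1638 (X = 93*(-16) - 150 = -1488 - 150 = -1638)
1/X = 1/(-1638) = -1/1638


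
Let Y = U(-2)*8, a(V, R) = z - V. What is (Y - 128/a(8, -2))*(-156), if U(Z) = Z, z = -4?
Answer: 832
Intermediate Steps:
a(V, R) = -4 - V
Y = -16 (Y = -2*8 = -16)
(Y - 128/a(8, -2))*(-156) = (-16 - 128/(-4 - 1*8))*(-156) = (-16 - 128/(-4 - 8))*(-156) = (-16 - 128/(-12))*(-156) = (-16 - 128*(-1/12))*(-156) = (-16 + 32/3)*(-156) = -16/3*(-156) = 832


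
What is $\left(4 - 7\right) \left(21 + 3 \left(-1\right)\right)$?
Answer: $-54$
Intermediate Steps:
$\left(4 - 7\right) \left(21 + 3 \left(-1\right)\right) = \left(4 - 7\right) \left(21 - 3\right) = \left(-3\right) 18 = -54$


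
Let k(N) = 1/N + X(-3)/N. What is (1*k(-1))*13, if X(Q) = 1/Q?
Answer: -26/3 ≈ -8.6667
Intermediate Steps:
k(N) = 2/(3*N) (k(N) = 1/N + 1/((-3)*N) = 1/N - 1/(3*N) = 2/(3*N))
(1*k(-1))*13 = (1*((⅔)/(-1)))*13 = (1*((⅔)*(-1)))*13 = (1*(-⅔))*13 = -⅔*13 = -26/3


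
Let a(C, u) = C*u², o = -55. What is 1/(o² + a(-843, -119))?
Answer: -1/11934698 ≈ -8.3789e-8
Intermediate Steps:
1/(o² + a(-843, -119)) = 1/((-55)² - 843*(-119)²) = 1/(3025 - 843*14161) = 1/(3025 - 11937723) = 1/(-11934698) = -1/11934698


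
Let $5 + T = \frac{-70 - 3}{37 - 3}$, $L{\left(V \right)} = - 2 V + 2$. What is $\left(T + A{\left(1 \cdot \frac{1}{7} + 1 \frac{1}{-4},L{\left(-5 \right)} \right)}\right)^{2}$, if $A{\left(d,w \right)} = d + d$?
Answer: $\frac{767376}{14161} \approx 54.189$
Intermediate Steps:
$L{\left(V \right)} = 2 - 2 V$
$A{\left(d,w \right)} = 2 d$
$T = - \frac{243}{34}$ ($T = -5 + \frac{-70 - 3}{37 - 3} = -5 - \frac{73}{34} = - \frac{243}{34} \approx -7.1471$)
$\left(T + A{\left(1 \cdot \frac{1}{7} + 1 \frac{1}{-4},L{\left(-5 \right)} \right)}\right)^{2} = \left(- \frac{243}{34} + 2 \left(1 \cdot \frac{1}{7} + 1 \frac{1}{-4}\right)\right)^{2} = \left(- \frac{243}{34} + 2 \left(1 \cdot \frac{1}{7} + 1 \left(- \frac{1}{4}\right)\right)\right)^{2} = \left(- \frac{243}{34} + 2 \left(\frac{1}{7} - \frac{1}{4}\right)\right)^{2} = \left(- \frac{243}{34} + 2 \left(- \frac{3}{28}\right)\right)^{2} = \left(- \frac{243}{34} - \frac{3}{14}\right)^{2} = \left(- \frac{876}{119}\right)^{2} = \frac{767376}{14161}$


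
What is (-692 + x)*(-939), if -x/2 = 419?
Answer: 1436670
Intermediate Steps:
x = -838 (x = -2*419 = -838)
(-692 + x)*(-939) = (-692 - 838)*(-939) = -1530*(-939) = 1436670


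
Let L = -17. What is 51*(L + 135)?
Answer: 6018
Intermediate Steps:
51*(L + 135) = 51*(-17 + 135) = 51*118 = 6018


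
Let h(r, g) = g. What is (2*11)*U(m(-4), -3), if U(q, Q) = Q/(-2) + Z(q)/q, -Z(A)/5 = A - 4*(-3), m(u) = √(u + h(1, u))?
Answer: -77 + 330*I*√2 ≈ -77.0 + 466.69*I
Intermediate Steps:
m(u) = √2*√u (m(u) = √(u + u) = √(2*u) = √2*√u)
Z(A) = -60 - 5*A (Z(A) = -5*(A - 4*(-3)) = -5*(A - 1*(-12)) = -5*(A + 12) = -5*(12 + A) = -60 - 5*A)
U(q, Q) = -Q/2 + (-60 - 5*q)/q (U(q, Q) = Q/(-2) + (-60 - 5*q)/q = Q*(-½) + (-60 - 5*q)/q = -Q/2 + (-60 - 5*q)/q)
(2*11)*U(m(-4), -3) = (2*11)*(-5 - 60*(-I*√2/4) - ½*(-3)) = 22*(-5 - 60*(-I*√2/4) + 3/2) = 22*(-5 - (-15)*I*√2 + 3/2) = 22*(-5 + 15*I*√2 + 3/2) = 22*(-7/2 + 15*I*√2) = -77 + 330*I*√2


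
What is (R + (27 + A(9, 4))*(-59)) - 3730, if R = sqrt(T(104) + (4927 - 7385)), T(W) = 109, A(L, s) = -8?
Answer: -4851 + 9*I*sqrt(29) ≈ -4851.0 + 48.466*I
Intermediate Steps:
R = 9*I*sqrt(29) (R = sqrt(109 + (4927 - 7385)) = sqrt(109 - 2458) = sqrt(-2349) = 9*I*sqrt(29) ≈ 48.466*I)
(R + (27 + A(9, 4))*(-59)) - 3730 = (9*I*sqrt(29) + (27 - 8)*(-59)) - 3730 = (9*I*sqrt(29) + 19*(-59)) - 3730 = (9*I*sqrt(29) - 1121) - 3730 = (-1121 + 9*I*sqrt(29)) - 3730 = -4851 + 9*I*sqrt(29)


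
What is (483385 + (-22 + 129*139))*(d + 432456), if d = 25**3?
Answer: 224620316814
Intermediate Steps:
d = 15625
(483385 + (-22 + 129*139))*(d + 432456) = (483385 + (-22 + 129*139))*(15625 + 432456) = (483385 + (-22 + 17931))*448081 = (483385 + 17909)*448081 = 501294*448081 = 224620316814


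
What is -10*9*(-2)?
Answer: 180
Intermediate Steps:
-10*9*(-2) = -90*(-2) = 180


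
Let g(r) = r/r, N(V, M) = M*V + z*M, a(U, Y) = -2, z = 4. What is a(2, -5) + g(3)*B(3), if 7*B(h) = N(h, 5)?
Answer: 3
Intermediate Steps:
N(V, M) = 4*M + M*V (N(V, M) = M*V + 4*M = 4*M + M*V)
B(h) = 20/7 + 5*h/7 (B(h) = (5*(4 + h))/7 = (20 + 5*h)/7 = 20/7 + 5*h/7)
g(r) = 1
a(2, -5) + g(3)*B(3) = -2 + 1*(20/7 + (5/7)*3) = -2 + 1*(20/7 + 15/7) = -2 + 1*5 = -2 + 5 = 3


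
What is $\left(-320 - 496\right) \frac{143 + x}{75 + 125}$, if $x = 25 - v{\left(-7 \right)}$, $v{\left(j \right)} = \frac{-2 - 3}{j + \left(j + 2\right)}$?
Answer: $- \frac{34187}{50} \approx -683.74$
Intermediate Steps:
$v{\left(j \right)} = - \frac{5}{2 + 2 j}$ ($v{\left(j \right)} = - \frac{5}{j + \left(2 + j\right)} = - \frac{5}{2 + 2 j}$)
$x = \frac{295}{12}$ ($x = 25 - - \frac{5}{2 + 2 \left(-7\right)} = 25 - - \frac{5}{2 - 14} = 25 - - \frac{5}{-12} = 25 - \left(-5\right) \left(- \frac{1}{12}\right) = 25 - \frac{5}{12} = \frac{295}{12} \approx 24.583$)
$\left(-320 - 496\right) \frac{143 + x}{75 + 125} = \left(-320 - 496\right) \frac{143 + \frac{295}{12}}{75 + 125} = - 816 \frac{2011}{12 \cdot 200} = - 816 \cdot \frac{2011}{12} \cdot \frac{1}{200} = \left(-816\right) \frac{2011}{2400} = - \frac{34187}{50}$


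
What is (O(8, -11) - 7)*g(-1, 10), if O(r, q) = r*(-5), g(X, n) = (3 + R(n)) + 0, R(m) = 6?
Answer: -423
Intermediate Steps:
g(X, n) = 9 (g(X, n) = (3 + 6) + 0 = 9 + 0 = 9)
O(r, q) = -5*r
(O(8, -11) - 7)*g(-1, 10) = (-5*8 - 7)*9 = (-40 - 7)*9 = -47*9 = -423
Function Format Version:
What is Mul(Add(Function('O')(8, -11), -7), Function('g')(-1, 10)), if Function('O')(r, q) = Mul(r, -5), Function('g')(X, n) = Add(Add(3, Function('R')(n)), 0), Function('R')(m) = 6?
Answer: -423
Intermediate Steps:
Function('g')(X, n) = 9 (Function('g')(X, n) = Add(Add(3, 6), 0) = Add(9, 0) = 9)
Function('O')(r, q) = Mul(-5, r)
Mul(Add(Function('O')(8, -11), -7), Function('g')(-1, 10)) = Mul(Add(Mul(-5, 8), -7), 9) = Mul(Add(-40, -7), 9) = Mul(-47, 9) = -423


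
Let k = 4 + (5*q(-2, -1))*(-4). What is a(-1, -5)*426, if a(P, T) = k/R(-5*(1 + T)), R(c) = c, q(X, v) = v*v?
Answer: -1704/5 ≈ -340.80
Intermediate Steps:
q(X, v) = v²
k = -16 (k = 4 + (5*(-1)²)*(-4) = 4 + (5*1)*(-4) = 4 + 5*(-4) = 4 - 20 = -16)
a(P, T) = -16/(-5 - 5*T) (a(P, T) = -16*(-1/(5*(1 + T))) = -16/(-5 - 5*T))
a(-1, -5)*426 = (16/(5*(1 - 5)))*426 = ((16/5)/(-4))*426 = ((16/5)*(-¼))*426 = -⅘*426 = -1704/5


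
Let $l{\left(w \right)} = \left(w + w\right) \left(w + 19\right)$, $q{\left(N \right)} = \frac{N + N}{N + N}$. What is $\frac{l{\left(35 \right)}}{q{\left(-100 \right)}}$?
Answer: $3780$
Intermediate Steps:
$q{\left(N \right)} = 1$ ($q{\left(N \right)} = \frac{2 N}{2 N} = 2 N \frac{1}{2 N} = 1$)
$l{\left(w \right)} = 2 w \left(19 + w\right)$
$\frac{l{\left(35 \right)}}{q{\left(-100 \right)}} = \frac{2 \cdot 35 \left(19 + 35\right)}{1} = 2 \cdot 35 \cdot 54 \cdot 1 = 3780 \cdot 1 = 3780$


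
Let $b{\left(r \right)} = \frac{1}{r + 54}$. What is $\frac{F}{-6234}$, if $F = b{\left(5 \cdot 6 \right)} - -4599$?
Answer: $- \frac{386317}{523656} \approx -0.73773$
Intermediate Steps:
$b{\left(r \right)} = \frac{1}{54 + r}$
$F = \frac{386317}{84}$ ($F = \frac{1}{54 + 5 \cdot 6} - -4599 = \frac{1}{54 + 30} + 4599 = \frac{1}{84} + 4599 = \frac{386317}{84} \approx 4599.0$)
$\frac{F}{-6234} = \frac{386317}{84 \left(-6234\right)} = \frac{386317}{84} \left(- \frac{1}{6234}\right) = - \frac{386317}{523656}$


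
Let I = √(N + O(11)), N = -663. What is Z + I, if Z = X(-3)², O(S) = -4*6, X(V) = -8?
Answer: 64 + I*√687 ≈ 64.0 + 26.211*I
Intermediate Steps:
O(S) = -24
I = I*√687 (I = √(-663 - 24) = √(-687) = I*√687 ≈ 26.211*I)
Z = 64 (Z = (-8)² = 64)
Z + I = 64 + I*√687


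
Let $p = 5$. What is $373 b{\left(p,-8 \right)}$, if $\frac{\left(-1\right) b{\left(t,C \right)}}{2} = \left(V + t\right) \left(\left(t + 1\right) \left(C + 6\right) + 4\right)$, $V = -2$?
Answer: $17904$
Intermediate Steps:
$b{\left(t,C \right)} = - 2 \left(-2 + t\right) \left(4 + \left(1 + t\right) \left(6 + C\right)\right)$ ($b{\left(t,C \right)} = - 2 \left(-2 + t\right) \left(\left(t + 1\right) \left(C + 6\right) + 4\right) = - 2 \left(-2 + t\right) \left(\left(1 + t\right) \left(6 + C\right) + 4\right) = - 2 \left(-2 + t\right) \left(4 + \left(1 + t\right) \left(6 + C\right)\right)$)
$373 b{\left(p,-8 \right)} = 373 \left(40 - 12 \cdot 5^{2} + 4 \left(-8\right) + 4 \cdot 5 - - 16 \cdot 5^{2} + 2 \left(-8\right) 5\right) = 373 \left(40 - 300 - 32 + 20 - \left(-16\right) 25 - 80\right) = 373 \left(40 - 300 - 32 + 20 + 400 - 80\right) = 373 \cdot 48 = 17904$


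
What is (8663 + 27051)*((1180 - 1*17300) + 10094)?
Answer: -215212564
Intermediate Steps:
(8663 + 27051)*((1180 - 1*17300) + 10094) = 35714*((1180 - 17300) + 10094) = 35714*(-16120 + 10094) = 35714*(-6026) = -215212564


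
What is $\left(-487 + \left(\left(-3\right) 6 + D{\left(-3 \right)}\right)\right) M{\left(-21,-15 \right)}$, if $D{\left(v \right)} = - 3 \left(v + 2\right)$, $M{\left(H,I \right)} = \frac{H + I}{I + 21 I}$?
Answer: $- \frac{3012}{55} \approx -54.764$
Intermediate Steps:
$M{\left(H,I \right)} = \frac{H + I}{22 I}$
$D{\left(v \right)} = -6 - 3 v$ ($D{\left(v \right)} = - 3 \left(2 + v\right) = -6 - 3 v$)
$\left(-487 + \left(\left(-3\right) 6 + D{\left(-3 \right)}\right)\right) M{\left(-21,-15 \right)} = \left(-487 - 15\right) \frac{-21 - 15}{22 \left(-15\right)} = \left(-487 + \left(-18 + \left(-6 + 9\right)\right)\right) \frac{1}{22} \left(- \frac{1}{15}\right) \left(-36\right) = \left(-487 + \left(-18 + 3\right)\right) \frac{6}{55} = \left(-487 - 15\right) \frac{6}{55} = \left(-502\right) \frac{6}{55} = - \frac{3012}{55}$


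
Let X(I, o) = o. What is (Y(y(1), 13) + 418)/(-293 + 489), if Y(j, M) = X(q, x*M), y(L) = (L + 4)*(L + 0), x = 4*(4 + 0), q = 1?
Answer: 313/98 ≈ 3.1939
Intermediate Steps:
x = 16 (x = 4*4 = 16)
y(L) = L*(4 + L) (y(L) = (4 + L)*L = L*(4 + L))
Y(j, M) = 16*M
(Y(y(1), 13) + 418)/(-293 + 489) = (16*13 + 418)/(-293 + 489) = (208 + 418)/196 = 626*(1/196) = 313/98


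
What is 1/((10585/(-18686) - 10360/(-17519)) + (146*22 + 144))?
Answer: 327360034/1098628422449 ≈ 0.00029797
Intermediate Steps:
1/((10585/(-18686) - 10360/(-17519)) + (146*22 + 144)) = 1/((10585*(-1/18686) - 10360*(-1/17519)) + (3212 + 144)) = 1/((-10585/18686 + 10360/17519) + 3356) = 1/(8148345/327360034 + 3356) = 1/(1098628422449/327360034) = 327360034/1098628422449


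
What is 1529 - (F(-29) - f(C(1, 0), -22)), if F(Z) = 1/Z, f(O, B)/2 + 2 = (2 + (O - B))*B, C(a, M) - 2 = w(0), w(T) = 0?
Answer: 11050/29 ≈ 381.03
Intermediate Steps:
C(a, M) = 2 (C(a, M) = 2 + 0 = 2)
f(O, B) = -4 + 2*B*(2 + O - B) (f(O, B) = -4 + 2*((2 + (O - B))*B) = -4 + 2*((2 + O - B)*B) = -4 + 2*(B*(2 + O - B)) = -4 + 2*B*(2 + O - B))
1529 - (F(-29) - f(C(1, 0), -22)) = 1529 - (1/(-29) - (-4 - 2*(-22)² + 4*(-22) + 2*(-22)*2)) = 1529 - (-1/29 - (-4 - 2*484 - 88 - 88)) = 1529 - (-1/29 - (-4 - 968 - 88 - 88)) = 1529 - (-1/29 - 1*(-1148)) = 1529 - (-1/29 + 1148) = 1529 - 1*33291/29 = 1529 - 33291/29 = 11050/29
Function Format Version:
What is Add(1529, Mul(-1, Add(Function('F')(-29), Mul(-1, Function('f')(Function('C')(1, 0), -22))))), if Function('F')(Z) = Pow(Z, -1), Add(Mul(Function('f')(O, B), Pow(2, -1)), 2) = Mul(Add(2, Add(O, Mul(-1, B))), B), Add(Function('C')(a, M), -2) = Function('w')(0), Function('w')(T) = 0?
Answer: Rational(11050, 29) ≈ 381.03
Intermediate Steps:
Function('C')(a, M) = 2 (Function('C')(a, M) = Add(2, 0) = 2)
Function('f')(O, B) = Add(-4, Mul(2, B, Add(2, O, Mul(-1, B)))) (Function('f')(O, B) = Add(-4, Mul(2, Mul(Add(2, Add(O, Mul(-1, B))), B))) = Add(-4, Mul(2, Mul(Add(2, O, Mul(-1, B)), B))) = Add(-4, Mul(2, Mul(B, Add(2, O, Mul(-1, B))))) = Add(-4, Mul(2, B, Add(2, O, Mul(-1, B)))))
Add(1529, Mul(-1, Add(Function('F')(-29), Mul(-1, Function('f')(Function('C')(1, 0), -22))))) = Add(1529, Mul(-1, Add(Pow(-29, -1), Mul(-1, Add(-4, Mul(-2, Pow(-22, 2)), Mul(4, -22), Mul(2, -22, 2)))))) = Add(1529, Mul(-1, Add(Rational(-1, 29), Mul(-1, Add(-4, Mul(-2, 484), -88, -88))))) = Add(1529, Mul(-1, Add(Rational(-1, 29), Mul(-1, Add(-4, -968, -88, -88))))) = Add(1529, Mul(-1, Add(Rational(-1, 29), Mul(-1, -1148)))) = Add(1529, Mul(-1, Add(Rational(-1, 29), 1148))) = Add(1529, Mul(-1, Rational(33291, 29))) = Add(1529, Rational(-33291, 29)) = Rational(11050, 29)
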